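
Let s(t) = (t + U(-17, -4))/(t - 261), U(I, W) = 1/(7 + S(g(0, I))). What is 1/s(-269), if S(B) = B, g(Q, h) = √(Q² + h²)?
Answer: 2544/1291 ≈ 1.9706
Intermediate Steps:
U(I, W) = 1/(7 + √(I²)) (U(I, W) = 1/(7 + √(0² + I²)) = 1/(7 + √(0 + I²)) = 1/(7 + √(I²)))
s(t) = (1/24 + t)/(-261 + t) (s(t) = (t + 1/(7 + √((-17)²)))/(t - 261) = (t + 1/(7 + √289))/(-261 + t) = (t + 1/(7 + 17))/(-261 + t) = (t + 1/24)/(-261 + t) = (1/24 + t)/(-261 + t))
1/s(-269) = 1/((1/24 - 269)/(-261 - 269)) = 1/(-6455/24/(-530)) = 1/(-1/530*(-6455/24)) = 1/(1291/2544) = 2544/1291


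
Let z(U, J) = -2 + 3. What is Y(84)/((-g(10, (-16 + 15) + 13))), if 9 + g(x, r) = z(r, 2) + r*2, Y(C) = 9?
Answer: -9/16 ≈ -0.56250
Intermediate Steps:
z(U, J) = 1
g(x, r) = -8 + 2*r (g(x, r) = -9 + (1 + r*2) = -9 + (1 + 2*r) = -8 + 2*r)
Y(84)/((-g(10, (-16 + 15) + 13))) = 9/((-(-8 + 2*((-16 + 15) + 13)))) = 9/((-(-8 + 2*(-1 + 13)))) = 9/((-(-8 + 2*12))) = 9/((-(-8 + 24))) = 9/((-1*16)) = 9/(-16) = 9*(-1/16) = -9/16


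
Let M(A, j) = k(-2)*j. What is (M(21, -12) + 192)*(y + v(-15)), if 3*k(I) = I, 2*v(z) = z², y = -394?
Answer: -56300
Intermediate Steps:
v(z) = z²/2
k(I) = I/3
M(A, j) = -2*j/3 (M(A, j) = ((⅓)*(-2))*j = -2*j/3)
(M(21, -12) + 192)*(y + v(-15)) = (-⅔*(-12) + 192)*(-394 + (½)*(-15)²) = (8 + 192)*(-394 + (½)*225) = 200*(-394 + 225/2) = 200*(-563/2) = -56300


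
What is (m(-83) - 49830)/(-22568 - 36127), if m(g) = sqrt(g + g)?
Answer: 3322/3913 - I*sqrt(166)/58695 ≈ 0.84896 - 0.00021951*I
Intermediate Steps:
m(g) = sqrt(2)*sqrt(g) (m(g) = sqrt(2*g) = sqrt(2)*sqrt(g))
(m(-83) - 49830)/(-22568 - 36127) = (sqrt(2)*sqrt(-83) - 49830)/(-22568 - 36127) = (sqrt(2)*(I*sqrt(83)) - 49830)/(-58695) = (I*sqrt(166) - 49830)*(-1/58695) = (-49830 + I*sqrt(166))*(-1/58695) = 3322/3913 - I*sqrt(166)/58695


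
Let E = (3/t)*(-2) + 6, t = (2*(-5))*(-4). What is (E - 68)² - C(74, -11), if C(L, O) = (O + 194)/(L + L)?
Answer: 57148513/14800 ≈ 3861.4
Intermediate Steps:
C(L, O) = (194 + O)/(2*L) (C(L, O) = (194 + O)/((2*L)) = (194 + O)*(1/(2*L)) = (194 + O)/(2*L))
t = 40 (t = -10*(-4) = 40)
E = 117/20 (E = (3/40)*(-2) + 6 = -3/20 + 6 = 117/20 ≈ 5.8500)
(E - 68)² - C(74, -11) = (117/20 - 68)² - (194 - 11)/(2*74) = (-1243/20)² - 183/(2*74) = 1545049/400 - 1*183/148 = 1545049/400 - 183/148 = 57148513/14800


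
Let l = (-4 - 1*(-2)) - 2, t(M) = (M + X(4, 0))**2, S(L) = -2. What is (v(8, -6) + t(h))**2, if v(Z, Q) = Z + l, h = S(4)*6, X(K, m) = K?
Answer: 4624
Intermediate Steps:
h = -12 (h = -2*6 = -12)
t(M) = (4 + M)**2 (t(M) = (M + 4)**2 = (4 + M)**2)
l = -4 (l = (-4 + 2) - 2 = -2 - 2 = -4)
v(Z, Q) = -4 + Z (v(Z, Q) = Z - 4 = -4 + Z)
(v(8, -6) + t(h))**2 = ((-4 + 8) + (4 - 12)**2)**2 = (4 + (-8)**2)**2 = (4 + 64)**2 = 68**2 = 4624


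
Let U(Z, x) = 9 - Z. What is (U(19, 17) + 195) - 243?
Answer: -58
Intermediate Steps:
(U(19, 17) + 195) - 243 = ((9 - 1*19) + 195) - 243 = ((9 - 19) + 195) - 243 = (-10 + 195) - 243 = 185 - 243 = -58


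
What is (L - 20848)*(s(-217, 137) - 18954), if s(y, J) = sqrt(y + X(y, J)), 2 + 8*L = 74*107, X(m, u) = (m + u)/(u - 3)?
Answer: 376398009 - 39717*I*sqrt(976793)/134 ≈ 3.764e+8 - 2.9294e+5*I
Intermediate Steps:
X(m, u) = (m + u)/(-3 + u)
L = 1979/2 (L = -1/4 + (74*107)/8 = -1/4 + (1/8)*7918 = -1/4 + 3959/4 = 1979/2 ≈ 989.50)
s(y, J) = sqrt(y + (J + y)/(-3 + J)) (s(y, J) = sqrt(y + (y + J)/(-3 + J)) = sqrt(y + (J + y)/(-3 + J)))
(L - 20848)*(s(-217, 137) - 18954) = (1979/2 - 20848)*(sqrt((137 - 217 - 217*(-3 + 137))/(-3 + 137)) - 18954) = -39717*(sqrt((137 - 217 - 217*134)/134) - 18954)/2 = -39717*(sqrt((137 - 217 - 29078)/134) - 18954)/2 = -39717*(sqrt((1/134)*(-29158)) - 18954)/2 = -39717*(sqrt(-14579/67) - 18954)/2 = -39717*(I*sqrt(976793)/67 - 18954)/2 = -39717*(-18954 + I*sqrt(976793)/67)/2 = 376398009 - 39717*I*sqrt(976793)/134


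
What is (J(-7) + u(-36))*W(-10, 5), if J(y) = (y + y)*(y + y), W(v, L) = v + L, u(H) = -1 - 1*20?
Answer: -875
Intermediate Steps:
u(H) = -21 (u(H) = -1 - 20 = -21)
W(v, L) = L + v
J(y) = 4*y**2 (J(y) = (2*y)*(2*y) = 4*y**2)
(J(-7) + u(-36))*W(-10, 5) = (4*(-7)**2 - 21)*(5 - 10) = (4*49 - 21)*(-5) = (196 - 21)*(-5) = 175*(-5) = -875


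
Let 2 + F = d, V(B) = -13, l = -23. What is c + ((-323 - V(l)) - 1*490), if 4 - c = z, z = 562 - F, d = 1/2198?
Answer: -2989279/2198 ≈ -1360.0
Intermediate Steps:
d = 1/2198 ≈ 0.00045496
F = -4395/2198 (F = -2 + 1/2198 = -4395/2198 ≈ -1.9995)
z = 1239671/2198 (z = 562 - 1*(-4395/2198) = 562 + 4395/2198 = 1239671/2198 ≈ 564.00)
c = -1230879/2198 (c = 4 - 1*1239671/2198 = 4 - 1239671/2198 = -1230879/2198 ≈ -560.00)
c + ((-323 - V(l)) - 1*490) = -1230879/2198 + ((-323 - 1*(-13)) - 1*490) = -1230879/2198 + ((-323 + 13) - 490) = -1230879/2198 + (-310 - 490) = -1230879/2198 - 800 = -2989279/2198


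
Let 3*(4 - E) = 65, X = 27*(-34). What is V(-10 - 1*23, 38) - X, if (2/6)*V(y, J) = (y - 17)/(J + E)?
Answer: 55548/61 ≈ 910.62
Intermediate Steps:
X = -918
E = -53/3 (E = 4 - ⅓*65 = 4 - 65/3 = -53/3 ≈ -17.667)
V(y, J) = 3*(-17 + y)/(-53/3 + J) (V(y, J) = 3*((y - 17)/(J - 53/3)) = 3*((-17 + y)/(-53/3 + J)) = 3*(-17 + y)/(-53/3 + J))
V(-10 - 1*23, 38) - X = 9*(-17 + (-10 - 1*23))/(-53 + 3*38) - 1*(-918) = 9*(-17 + (-10 - 23))/(-53 + 114) + 918 = 9*(-17 - 33)/61 + 918 = 9*(1/61)*(-50) + 918 = -450/61 + 918 = 55548/61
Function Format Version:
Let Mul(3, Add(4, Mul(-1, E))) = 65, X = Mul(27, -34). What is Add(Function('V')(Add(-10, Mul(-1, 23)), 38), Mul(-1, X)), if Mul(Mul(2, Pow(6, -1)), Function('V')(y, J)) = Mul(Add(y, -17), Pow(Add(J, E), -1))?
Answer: Rational(55548, 61) ≈ 910.62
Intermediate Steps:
X = -918
E = Rational(-53, 3) (E = Add(4, Mul(Rational(-1, 3), 65)) = Add(4, Rational(-65, 3)) = Rational(-53, 3) ≈ -17.667)
Function('V')(y, J) = Mul(3, Pow(Add(Rational(-53, 3), J), -1), Add(-17, y)) (Function('V')(y, J) = Mul(3, Mul(Add(y, -17), Pow(Add(J, Rational(-53, 3)), -1))) = Mul(3, Mul(Add(-17, y), Pow(Add(Rational(-53, 3), J), -1))) = Mul(3, Mul(Pow(Add(Rational(-53, 3), J), -1), Add(-17, y))) = Mul(3, Pow(Add(Rational(-53, 3), J), -1), Add(-17, y)))
Add(Function('V')(Add(-10, Mul(-1, 23)), 38), Mul(-1, X)) = Add(Mul(9, Pow(Add(-53, Mul(3, 38)), -1), Add(-17, Add(-10, Mul(-1, 23)))), Mul(-1, -918)) = Add(Mul(9, Pow(Add(-53, 114), -1), Add(-17, Add(-10, -23))), 918) = Add(Mul(9, Pow(61, -1), Add(-17, -33)), 918) = Add(Mul(9, Rational(1, 61), -50), 918) = Add(Rational(-450, 61), 918) = Rational(55548, 61)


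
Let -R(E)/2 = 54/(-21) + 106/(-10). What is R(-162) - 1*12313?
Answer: -430033/35 ≈ -12287.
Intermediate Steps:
R(E) = 922/35 (R(E) = -2*(54/(-21) + 106/(-10)) = -2*(54*(-1/21) + 106*(-⅒)) = -2*(-18/7 - 53/5) = -2*(-461/35) = 922/35)
R(-162) - 1*12313 = 922/35 - 1*12313 = 922/35 - 12313 = -430033/35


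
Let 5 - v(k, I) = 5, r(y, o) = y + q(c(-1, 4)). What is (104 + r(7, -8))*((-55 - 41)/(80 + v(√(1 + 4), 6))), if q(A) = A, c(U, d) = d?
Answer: -138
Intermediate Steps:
r(y, o) = 4 + y (r(y, o) = y + 4 = 4 + y)
v(k, I) = 0 (v(k, I) = 5 - 1*5 = 5 - 5 = 0)
(104 + r(7, -8))*((-55 - 41)/(80 + v(√(1 + 4), 6))) = (104 + (4 + 7))*((-55 - 41)/(80 + 0)) = (104 + 11)*(-96/80) = 115*(-96*1/80) = 115*(-6/5) = -138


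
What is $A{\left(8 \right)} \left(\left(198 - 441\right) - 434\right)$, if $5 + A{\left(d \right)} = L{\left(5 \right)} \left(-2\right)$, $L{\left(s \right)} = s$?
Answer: $10155$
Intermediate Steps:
$A{\left(d \right)} = -15$ ($A{\left(d \right)} = -5 + 5 \left(-2\right) = -5 - 10 = -15$)
$A{\left(8 \right)} \left(\left(198 - 441\right) - 434\right) = - 15 \left(\left(198 - 441\right) - 434\right) = - 15 \left(-243 - 434\right) = \left(-15\right) \left(-677\right) = 10155$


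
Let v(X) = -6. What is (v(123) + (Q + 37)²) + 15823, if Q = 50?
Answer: 23386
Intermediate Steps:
(v(123) + (Q + 37)²) + 15823 = (-6 + (50 + 37)²) + 15823 = (-6 + 87²) + 15823 = (-6 + 7569) + 15823 = 7563 + 15823 = 23386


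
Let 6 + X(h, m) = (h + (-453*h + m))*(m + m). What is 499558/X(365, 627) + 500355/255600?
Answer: 572193400013/292660108560 ≈ 1.9551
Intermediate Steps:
X(h, m) = -6 + 2*m*(m - 452*h) (X(h, m) = -6 + (h + (-453*h + m))*(m + m) = -6 + (h + (m - 453*h))*(2*m) = -6 + (m - 452*h)*(2*m) = -6 + 2*m*(m - 452*h))
499558/X(365, 627) + 500355/255600 = 499558/(-6 + 2*627² - 904*365*627) + 500355/255600 = 499558/(-6 + 2*393129 - 206884920) + 500355*(1/255600) = 499558/(-6 + 786258 - 206884920) + 11119/5680 = 499558/(-206098668) + 11119/5680 = 499558*(-1/206098668) + 11119/5680 = -249779/103049334 + 11119/5680 = 572193400013/292660108560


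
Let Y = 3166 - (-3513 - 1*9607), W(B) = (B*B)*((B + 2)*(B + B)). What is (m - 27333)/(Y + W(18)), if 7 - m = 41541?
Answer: -68867/249566 ≈ -0.27595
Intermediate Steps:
m = -41534 (m = 7 - 1*41541 = 7 - 41541 = -41534)
W(B) = 2*B³*(2 + B) (W(B) = B²*((2 + B)*(2*B)) = B²*(2*B*(2 + B)) = 2*B³*(2 + B))
Y = 16286 (Y = 3166 - (-3513 - 9607) = 3166 - 1*(-13120) = 3166 + 13120 = 16286)
(m - 27333)/(Y + W(18)) = (-41534 - 27333)/(16286 + 2*18³*(2 + 18)) = -68867/(16286 + 2*5832*20) = -68867/(16286 + 233280) = -68867/249566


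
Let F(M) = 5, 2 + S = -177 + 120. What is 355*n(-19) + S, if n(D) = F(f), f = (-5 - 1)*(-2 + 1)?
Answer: 1716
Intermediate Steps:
f = 6 (f = -6*(-1) = 6)
S = -59 (S = -2 + (-177 + 120) = -2 - 57 = -59)
n(D) = 5
355*n(-19) + S = 355*5 - 59 = 1775 - 59 = 1716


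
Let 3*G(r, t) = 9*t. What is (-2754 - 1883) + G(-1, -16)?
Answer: -4685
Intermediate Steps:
G(r, t) = 3*t (G(r, t) = (9*t)/3 = 3*t)
(-2754 - 1883) + G(-1, -16) = (-2754 - 1883) + 3*(-16) = -4637 - 48 = -4685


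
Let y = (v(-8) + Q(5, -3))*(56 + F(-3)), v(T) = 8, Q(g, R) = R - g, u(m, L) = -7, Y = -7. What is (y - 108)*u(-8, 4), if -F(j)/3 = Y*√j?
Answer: 756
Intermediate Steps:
F(j) = 21*√j (F(j) = -(-21)*√j = 21*√j)
y = 0 (y = (8 + (-3 - 1*5))*(56 + 21*√(-3)) = (8 + (-3 - 5))*(56 + 21*(I*√3)) = (8 - 8)*(56 + 21*I*√3) = 0*(56 + 21*I*√3) = 0)
(y - 108)*u(-8, 4) = (0 - 108)*(-7) = -108*(-7) = 756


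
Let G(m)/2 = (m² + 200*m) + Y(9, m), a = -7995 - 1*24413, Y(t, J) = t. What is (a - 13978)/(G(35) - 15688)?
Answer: -7731/130 ≈ -59.469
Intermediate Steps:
a = -32408 (a = -7995 - 24413 = -32408)
G(m) = 18 + 2*m² + 400*m (G(m) = 2*((m² + 200*m) + 9) = 2*(9 + m² + 200*m) = 18 + 2*m² + 400*m)
(a - 13978)/(G(35) - 15688) = (-32408 - 13978)/((18 + 2*35² + 400*35) - 15688) = -46386/((18 + 2*1225 + 14000) - 15688) = -46386/((18 + 2450 + 14000) - 15688) = -46386/(16468 - 15688) = -46386/780 = -46386*1/780 = -7731/130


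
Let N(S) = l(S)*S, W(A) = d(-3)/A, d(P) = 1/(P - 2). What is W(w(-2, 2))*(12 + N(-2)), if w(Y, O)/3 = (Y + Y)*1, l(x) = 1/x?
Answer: 13/60 ≈ 0.21667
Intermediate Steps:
d(P) = 1/(-2 + P)
l(x) = 1/x
w(Y, O) = 6*Y (w(Y, O) = 3*((Y + Y)*1) = 3*((2*Y)*1) = 3*(2*Y) = 6*Y)
W(A) = -1/(5*A) (W(A) = 1/((-2 - 3)*A) = 1/((-5)*A) = -1/(5*A))
N(S) = 1 (N(S) = S/S = 1)
W(w(-2, 2))*(12 + N(-2)) = (-1/(5*(6*(-2))))*(12 + 1) = -⅕/(-12)*13 = -⅕*(-1/12)*13 = (1/60)*13 = 13/60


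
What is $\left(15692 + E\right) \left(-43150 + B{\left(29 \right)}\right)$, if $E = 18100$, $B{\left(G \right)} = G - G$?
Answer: $-1458124800$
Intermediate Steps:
$B{\left(G \right)} = 0$
$\left(15692 + E\right) \left(-43150 + B{\left(29 \right)}\right) = \left(15692 + 18100\right) \left(-43150 + 0\right) = 33792 \left(-43150\right) = -1458124800$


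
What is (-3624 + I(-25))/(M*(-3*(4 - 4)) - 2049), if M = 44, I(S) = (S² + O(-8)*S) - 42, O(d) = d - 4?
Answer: 2741/2049 ≈ 1.3377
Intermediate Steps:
O(d) = -4 + d
I(S) = -42 + S² - 12*S (I(S) = (S² + (-4 - 8)*S) - 42 = (S² - 12*S) - 42 = -42 + S² - 12*S)
(-3624 + I(-25))/(M*(-3*(4 - 4)) - 2049) = (-3624 + (-42 + (-25)² - 12*(-25)))/(44*(-3*(4 - 4)) - 2049) = (-3624 + (-42 + 625 + 300))/(44*(-3*0) - 2049) = (-3624 + 883)/(44*0 - 2049) = -2741/(0 - 2049) = -2741/(-2049) = -2741*(-1/2049) = 2741/2049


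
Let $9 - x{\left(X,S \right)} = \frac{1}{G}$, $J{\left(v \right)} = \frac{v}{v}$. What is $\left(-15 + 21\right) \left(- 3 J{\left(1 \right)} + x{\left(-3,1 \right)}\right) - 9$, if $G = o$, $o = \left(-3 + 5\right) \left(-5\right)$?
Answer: $\frac{138}{5} \approx 27.6$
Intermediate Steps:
$J{\left(v \right)} = 1$
$o = -10$ ($o = 2 \left(-5\right) = -10$)
$G = -10$
$x{\left(X,S \right)} = \frac{91}{10}$ ($x{\left(X,S \right)} = 9 - \frac{1}{-10} = 9 - - \frac{1}{10} = 9 + \frac{1}{10} = \frac{91}{10}$)
$\left(-15 + 21\right) \left(- 3 J{\left(1 \right)} + x{\left(-3,1 \right)}\right) - 9 = \left(-15 + 21\right) \left(\left(-3\right) 1 + \frac{91}{10}\right) - 9 = 6 \left(-3 + \frac{91}{10}\right) - 9 = 6 \cdot \frac{61}{10} - 9 = \frac{183}{5} - 9 = \frac{138}{5}$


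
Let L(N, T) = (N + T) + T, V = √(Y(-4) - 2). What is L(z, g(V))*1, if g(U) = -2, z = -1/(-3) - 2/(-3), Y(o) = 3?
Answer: -3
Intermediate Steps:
z = 1 (z = -1*(-⅓) - 2*(-⅓) = ⅓ + ⅔ = 1)
V = 1 (V = √(3 - 2) = √1 = 1)
L(N, T) = N + 2*T
L(z, g(V))*1 = (1 + 2*(-2))*1 = (1 - 4)*1 = -3*1 = -3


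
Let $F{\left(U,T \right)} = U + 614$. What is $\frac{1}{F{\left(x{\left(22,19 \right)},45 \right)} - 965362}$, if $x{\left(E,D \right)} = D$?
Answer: $- \frac{1}{964729} \approx -1.0366 \cdot 10^{-6}$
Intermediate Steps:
$F{\left(U,T \right)} = 614 + U$
$\frac{1}{F{\left(x{\left(22,19 \right)},45 \right)} - 965362} = \frac{1}{\left(614 + 19\right) - 965362} = \frac{1}{633 - 965362} = \frac{1}{-964729} = - \frac{1}{964729}$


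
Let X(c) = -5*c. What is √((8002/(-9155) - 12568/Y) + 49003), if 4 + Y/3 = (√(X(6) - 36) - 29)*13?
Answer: √27465*√((512881391249 - 17495964057*I*√66)/(381 - 13*I*√66))/27465 ≈ 221.39 + 0.0063926*I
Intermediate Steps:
Y = -1143 + 39*I*√66 (Y = -12 + 3*((√(-5*6 - 36) - 29)*13) = -12 + 3*((√(-30 - 36) - 29)*13) = -12 + 3*((√(-66) - 29)*13) = -12 + 3*((I*√66 - 29)*13) = -12 + 3*((-29 + I*√66)*13) = -12 + 3*(-377 + 13*I*√66) = -12 + (-1131 + 39*I*√66) = -1143 + 39*I*√66 ≈ -1143.0 + 316.84*I)
√((8002/(-9155) - 12568/Y) + 49003) = √((8002/(-9155) - 12568/(-1143 + 39*I*√66)) + 49003) = √((8002*(-1/9155) - 12568/(-1143 + 39*I*√66)) + 49003) = √((-8002/9155 - 12568/(-1143 + 39*I*√66)) + 49003) = √(448614463/9155 - 12568/(-1143 + 39*I*√66))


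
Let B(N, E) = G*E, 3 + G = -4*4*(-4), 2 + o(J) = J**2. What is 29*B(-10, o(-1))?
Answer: -1769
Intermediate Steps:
o(J) = -2 + J**2
G = 61 (G = -3 - 4*4*(-4) = -3 - 16*(-4) = -3 + 64 = 61)
B(N, E) = 61*E
29*B(-10, o(-1)) = 29*(61*(-2 + (-1)**2)) = 29*(61*(-2 + 1)) = 29*(61*(-1)) = 29*(-61) = -1769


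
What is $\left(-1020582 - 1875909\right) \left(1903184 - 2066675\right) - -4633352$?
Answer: $473554843433$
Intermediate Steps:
$\left(-1020582 - 1875909\right) \left(1903184 - 2066675\right) - -4633352 = \left(-2896491\right) \left(-163491\right) + 4633352 = 473550210081 + 4633352 = 473554843433$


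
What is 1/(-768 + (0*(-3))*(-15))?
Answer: -1/768 ≈ -0.0013021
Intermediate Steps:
1/(-768 + (0*(-3))*(-15)) = 1/(-768 + 0*(-15)) = 1/(-768 + 0) = 1/(-768) = -1/768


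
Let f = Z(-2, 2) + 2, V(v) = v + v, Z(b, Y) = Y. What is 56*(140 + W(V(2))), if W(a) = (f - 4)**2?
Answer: 7840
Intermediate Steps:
V(v) = 2*v
f = 4 (f = 2 + 2 = 4)
W(a) = 0 (W(a) = (4 - 4)**2 = 0**2 = 0)
56*(140 + W(V(2))) = 56*(140 + 0) = 56*140 = 7840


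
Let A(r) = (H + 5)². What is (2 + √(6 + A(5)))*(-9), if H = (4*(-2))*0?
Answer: -18 - 9*√31 ≈ -68.110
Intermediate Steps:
H = 0 (H = -8*0 = 0)
A(r) = 25 (A(r) = (0 + 5)² = 5² = 25)
(2 + √(6 + A(5)))*(-9) = (2 + √(6 + 25))*(-9) = (2 + √31)*(-9) = -18 - 9*√31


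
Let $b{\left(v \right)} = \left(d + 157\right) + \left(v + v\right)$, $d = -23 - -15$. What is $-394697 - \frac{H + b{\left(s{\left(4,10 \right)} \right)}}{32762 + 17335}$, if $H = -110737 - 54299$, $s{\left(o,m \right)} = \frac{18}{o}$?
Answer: $- \frac{19772970731}{50097} \approx -3.9469 \cdot 10^{5}$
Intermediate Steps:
$d = -8$ ($d = -23 + 15 = -8$)
$b{\left(v \right)} = 149 + 2 v$ ($b{\left(v \right)} = \left(-8 + 157\right) + \left(v + v\right) = 149 + 2 v$)
$H = -165036$
$-394697 - \frac{H + b{\left(s{\left(4,10 \right)} \right)}}{32762 + 17335} = -394697 - \frac{-165036 + \left(149 + 2 \cdot \frac{18}{4}\right)}{32762 + 17335} = -394697 - \frac{-165036 + \left(149 + 2 \cdot 18 \cdot \frac{1}{4}\right)}{50097} = -394697 - \left(-165036 + \left(149 + 2 \cdot \frac{9}{2}\right)\right) \frac{1}{50097} = -394697 - \left(-165036 + \left(149 + 9\right)\right) \frac{1}{50097} = -394697 - \left(-165036 + 158\right) \frac{1}{50097} = -394697 - \left(-164878\right) \frac{1}{50097} = -394697 - - \frac{164878}{50097} = -394697 + \frac{164878}{50097} = - \frac{19772970731}{50097}$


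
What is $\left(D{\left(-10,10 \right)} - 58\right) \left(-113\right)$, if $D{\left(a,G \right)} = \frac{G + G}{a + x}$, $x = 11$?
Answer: $4294$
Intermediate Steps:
$D{\left(a,G \right)} = \frac{2 G}{11 + a}$ ($D{\left(a,G \right)} = \frac{G + G}{a + 11} = \frac{2 G}{11 + a}$)
$\left(D{\left(-10,10 \right)} - 58\right) \left(-113\right) = \left(2 \cdot 10 \frac{1}{11 - 10} - 58\right) \left(-113\right) = \left(2 \cdot 10 \cdot 1^{-1} - 58\right) \left(-113\right) = \left(2 \cdot 10 \cdot 1 - 58\right) \left(-113\right) = \left(20 - 58\right) \left(-113\right) = \left(-38\right) \left(-113\right) = 4294$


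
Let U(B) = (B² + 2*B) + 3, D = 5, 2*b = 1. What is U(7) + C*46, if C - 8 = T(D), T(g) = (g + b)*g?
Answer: 1699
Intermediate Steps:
b = ½ (b = (½)*1 = ½ ≈ 0.50000)
T(g) = g*(½ + g) (T(g) = (g + ½)*g = (½ + g)*g = g*(½ + g))
C = 71/2 (C = 8 + 5*(½ + 5) = 8 + 5*(11/2) = 8 + 55/2 = 71/2 ≈ 35.500)
U(B) = 3 + B² + 2*B
U(7) + C*46 = (3 + 7² + 2*7) + (71/2)*46 = (3 + 49 + 14) + 1633 = 66 + 1633 = 1699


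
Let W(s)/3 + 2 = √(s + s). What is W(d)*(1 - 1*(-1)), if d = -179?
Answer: -12 + 6*I*√358 ≈ -12.0 + 113.53*I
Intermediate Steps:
W(s) = -6 + 3*√2*√s (W(s) = -6 + 3*√(s + s) = -6 + 3*√(2*s) = -6 + 3*(√2*√s) = -6 + 3*√2*√s)
W(d)*(1 - 1*(-1)) = (-6 + 3*√2*√(-179))*(1 - 1*(-1)) = (-6 + 3*√2*(I*√179))*(1 + 1) = (-6 + 3*I*√358)*2 = -12 + 6*I*√358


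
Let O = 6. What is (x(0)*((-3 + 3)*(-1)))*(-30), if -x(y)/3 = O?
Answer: 0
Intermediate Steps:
x(y) = -18 (x(y) = -3*6 = -18)
(x(0)*((-3 + 3)*(-1)))*(-30) = -18*(-3 + 3)*(-1)*(-30) = -0*(-1)*(-30) = -18*0*(-30) = 0*(-30) = 0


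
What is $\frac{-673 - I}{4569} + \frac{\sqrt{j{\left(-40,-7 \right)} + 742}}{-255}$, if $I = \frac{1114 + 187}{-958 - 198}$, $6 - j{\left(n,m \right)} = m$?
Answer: $- \frac{776687}{5281764} - \frac{\sqrt{755}}{255} \approx -0.2548$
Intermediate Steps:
$j{\left(n,m \right)} = 6 - m$
$I = - \frac{1301}{1156}$ ($I = \frac{1301}{-1156} = 1301 \left(- \frac{1}{1156}\right) = - \frac{1301}{1156} \approx -1.1254$)
$\frac{-673 - I}{4569} + \frac{\sqrt{j{\left(-40,-7 \right)} + 742}}{-255} = \frac{-673 - - \frac{1301}{1156}}{4569} + \frac{\sqrt{\left(6 - -7\right) + 742}}{-255} = \left(-673 + \frac{1301}{1156}\right) \frac{1}{4569} + \sqrt{\left(6 + 7\right) + 742} \left(- \frac{1}{255}\right) = \left(- \frac{776687}{1156}\right) \frac{1}{4569} + \sqrt{13 + 742} \left(- \frac{1}{255}\right) = - \frac{776687}{5281764} + \sqrt{755} \left(- \frac{1}{255}\right) = - \frac{776687}{5281764} - \frac{\sqrt{755}}{255}$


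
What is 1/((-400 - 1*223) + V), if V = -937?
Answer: -1/1560 ≈ -0.00064103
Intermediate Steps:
1/((-400 - 1*223) + V) = 1/((-400 - 1*223) - 937) = 1/((-400 - 223) - 937) = 1/(-623 - 937) = 1/(-1560) = -1/1560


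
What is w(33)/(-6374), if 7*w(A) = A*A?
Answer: -1089/44618 ≈ -0.024407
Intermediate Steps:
w(A) = A²/7 (w(A) = (A*A)/7 = A²/7)
w(33)/(-6374) = ((⅐)*33²)/(-6374) = ((⅐)*1089)*(-1/6374) = (1089/7)*(-1/6374) = -1089/44618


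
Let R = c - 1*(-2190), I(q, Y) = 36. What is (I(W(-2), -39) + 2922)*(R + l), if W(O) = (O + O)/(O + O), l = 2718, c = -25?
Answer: 14443914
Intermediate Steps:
W(O) = 1 (W(O) = (2*O)/((2*O)) = (2*O)*(1/(2*O)) = 1)
R = 2165 (R = -25 - 1*(-2190) = -25 + 2190 = 2165)
(I(W(-2), -39) + 2922)*(R + l) = (36 + 2922)*(2165 + 2718) = 2958*4883 = 14443914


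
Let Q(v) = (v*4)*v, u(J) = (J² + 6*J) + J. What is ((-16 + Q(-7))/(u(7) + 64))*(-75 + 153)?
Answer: 260/3 ≈ 86.667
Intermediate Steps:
u(J) = J² + 7*J
Q(v) = 4*v² (Q(v) = (4*v)*v = 4*v²)
((-16 + Q(-7))/(u(7) + 64))*(-75 + 153) = ((-16 + 4*(-7)²)/(7*(7 + 7) + 64))*(-75 + 153) = ((-16 + 4*49)/(7*14 + 64))*78 = ((-16 + 196)/(98 + 64))*78 = (180/162)*78 = (180*(1/162))*78 = (10/9)*78 = 260/3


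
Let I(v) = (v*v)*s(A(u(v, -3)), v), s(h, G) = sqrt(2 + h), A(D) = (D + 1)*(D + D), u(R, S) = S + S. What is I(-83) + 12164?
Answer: 12164 + 6889*sqrt(62) ≈ 66408.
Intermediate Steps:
u(R, S) = 2*S
A(D) = 2*D*(1 + D) (A(D) = (1 + D)*(2*D) = 2*D*(1 + D))
I(v) = sqrt(62)*v**2 (I(v) = (v*v)*sqrt(2 + 2*(2*(-3))*(1 + 2*(-3))) = v**2*sqrt(2 + 2*(-6)*(1 - 6)) = v**2*sqrt(2 + 2*(-6)*(-5)) = v**2*sqrt(2 + 60) = v**2*sqrt(62) = sqrt(62)*v**2)
I(-83) + 12164 = sqrt(62)*(-83)**2 + 12164 = sqrt(62)*6889 + 12164 = 6889*sqrt(62) + 12164 = 12164 + 6889*sqrt(62)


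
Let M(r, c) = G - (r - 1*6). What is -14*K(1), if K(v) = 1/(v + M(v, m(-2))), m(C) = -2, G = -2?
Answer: -7/2 ≈ -3.5000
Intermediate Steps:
M(r, c) = 4 - r (M(r, c) = -2 - (r - 1*6) = -2 - (r - 6) = -2 - (-6 + r) = -2 + (6 - r) = 4 - r)
K(v) = 1/4 (K(v) = 1/(v + (4 - v)) = 1/4)
-14*K(1) = -14*1/4 = -7/2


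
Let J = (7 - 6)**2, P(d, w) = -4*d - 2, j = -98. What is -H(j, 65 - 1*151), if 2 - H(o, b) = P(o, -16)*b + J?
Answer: -33541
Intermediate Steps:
P(d, w) = -2 - 4*d
J = 1 (J = 1**2 = 1)
H(o, b) = 1 - b*(-2 - 4*o) (H(o, b) = 2 - ((-2 - 4*o)*b + 1) = 2 - (b*(-2 - 4*o) + 1) = 2 - (1 + b*(-2 - 4*o)) = 2 + (-1 - b*(-2 - 4*o)) = 1 - b*(-2 - 4*o))
-H(j, 65 - 1*151) = -(1 + 2*(65 - 1*151)*(1 + 2*(-98))) = -(1 + 2*(65 - 151)*(1 - 196)) = -(1 + 2*(-86)*(-195)) = -(1 + 33540) = -1*33541 = -33541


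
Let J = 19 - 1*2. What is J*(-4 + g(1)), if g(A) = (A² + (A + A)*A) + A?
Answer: 0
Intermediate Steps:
J = 17 (J = 19 - 2 = 17)
g(A) = A + 3*A² (g(A) = (A² + (2*A)*A) + A = (A² + 2*A²) + A = 3*A² + A = A + 3*A²)
J*(-4 + g(1)) = 17*(-4 + 1*(1 + 3*1)) = 17*(-4 + 1*(1 + 3)) = 17*(-4 + 1*4) = 17*(-4 + 4) = 17*0 = 0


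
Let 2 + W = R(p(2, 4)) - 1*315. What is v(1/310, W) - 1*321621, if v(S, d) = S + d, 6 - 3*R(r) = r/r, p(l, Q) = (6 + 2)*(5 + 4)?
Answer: -299400787/930 ≈ -3.2194e+5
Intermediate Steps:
p(l, Q) = 72 (p(l, Q) = 8*9 = 72)
R(r) = 5/3 (R(r) = 2 - r/(3*r) = 2 - ⅓*1 = 2 - ⅓ = 5/3)
W = -946/3 (W = -2 + (5/3 - 1*315) = -2 + (5/3 - 315) = -2 - 940/3 = -946/3 ≈ -315.33)
v(1/310, W) - 1*321621 = (1/310 - 946/3) - 1*321621 = (1/310 - 946/3) - 321621 = -293257/930 - 321621 = -299400787/930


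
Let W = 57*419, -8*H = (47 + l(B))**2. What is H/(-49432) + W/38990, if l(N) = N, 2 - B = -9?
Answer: 1196979751/1927353680 ≈ 0.62105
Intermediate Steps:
B = 11 (B = 2 - 1*(-9) = 2 + 9 = 11)
H = -841/2 (H = -(47 + 11)**2/8 = -1/8*58**2 = -1/8*3364 = -841/2 ≈ -420.50)
W = 23883
H/(-49432) + W/38990 = -841/2/(-49432) + 23883/38990 = -841/2*(-1/49432) + 23883*(1/38990) = 841/98864 + 23883/38990 = 1196979751/1927353680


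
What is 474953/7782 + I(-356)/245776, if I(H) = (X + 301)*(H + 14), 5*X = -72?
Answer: 144961598347/2390786040 ≈ 60.633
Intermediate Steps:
X = -72/5 (X = (⅕)*(-72) = -72/5 ≈ -14.400)
I(H) = 20062/5 + 1433*H/5 (I(H) = (-72/5 + 301)*(H + 14) = 1433*(14 + H)/5 = 20062/5 + 1433*H/5)
474953/7782 + I(-356)/245776 = 474953/7782 + (20062/5 + (1433/5)*(-356))/245776 = 474953*(1/7782) + (20062/5 - 510148/5)*(1/245776) = 474953/7782 - 490086/5*1/245776 = 474953/7782 - 245043/614440 = 144961598347/2390786040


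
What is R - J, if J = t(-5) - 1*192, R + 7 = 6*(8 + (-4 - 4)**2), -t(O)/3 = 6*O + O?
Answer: 512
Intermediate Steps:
t(O) = -21*O (t(O) = -3*(6*O + O) = -21*O)
R = 425 (R = -7 + 6*(8 + (-4 - 4)**2) = -7 + 6*(8 + (-8)**2) = -7 + 6*(8 + 64) = -7 + 6*72 = -7 + 432 = 425)
J = -87 (J = -21*(-5) - 1*192 = 105 - 192 = -87)
R - J = 425 - 1*(-87) = 425 + 87 = 512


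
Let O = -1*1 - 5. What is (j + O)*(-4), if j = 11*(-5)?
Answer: 244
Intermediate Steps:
O = -6 (O = -1 - 5 = -6)
j = -55
(j + O)*(-4) = (-55 - 6)*(-4) = -61*(-4) = 244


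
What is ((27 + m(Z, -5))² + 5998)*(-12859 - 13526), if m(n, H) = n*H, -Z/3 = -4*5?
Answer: -2124704895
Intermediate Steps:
Z = 60 (Z = -(-12)*5 = -3*(-20) = 60)
m(n, H) = H*n
((27 + m(Z, -5))² + 5998)*(-12859 - 13526) = ((27 - 5*60)² + 5998)*(-12859 - 13526) = ((27 - 300)² + 5998)*(-26385) = ((-273)² + 5998)*(-26385) = (74529 + 5998)*(-26385) = 80527*(-26385) = -2124704895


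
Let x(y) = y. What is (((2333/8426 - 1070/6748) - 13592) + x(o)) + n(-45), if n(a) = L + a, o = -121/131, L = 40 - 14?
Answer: -12673412401674/931060361 ≈ -13612.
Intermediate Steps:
L = 26
o = -121/131 (o = -121*1/131 = -121/131 ≈ -0.92366)
n(a) = 26 + a
(((2333/8426 - 1070/6748) - 13592) + x(o)) + n(-45) = (((2333/8426 - 1070/6748) - 13592) - 121/131) + (26 - 45) = (((2333*(1/8426) - 1070*1/6748) - 13592) - 121/131) - 19 = (((2333/8426 - 535/3374) - 13592) - 121/131) - 19 = ((840908/7107331 - 13592) - 121/131) - 19 = (-96602002044/7107331 - 121/131) - 19 = -12655722254815/931060361 - 19 = -12673412401674/931060361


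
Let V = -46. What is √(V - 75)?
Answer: 11*I ≈ 11.0*I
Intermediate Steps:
√(V - 75) = √(-46 - 75) = √(-121) = 11*I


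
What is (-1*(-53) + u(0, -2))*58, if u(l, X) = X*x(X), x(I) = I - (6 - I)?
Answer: 4234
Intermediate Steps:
x(I) = -6 + 2*I (x(I) = I + (-6 + I) = -6 + 2*I)
u(l, X) = X*(-6 + 2*X)
(-1*(-53) + u(0, -2))*58 = (-1*(-53) + 2*(-2)*(-3 - 2))*58 = (53 + 2*(-2)*(-5))*58 = (53 + 20)*58 = 73*58 = 4234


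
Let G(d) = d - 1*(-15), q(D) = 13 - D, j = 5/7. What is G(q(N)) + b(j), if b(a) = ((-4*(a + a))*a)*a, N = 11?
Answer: 4831/343 ≈ 14.085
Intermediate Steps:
j = 5/7 (j = 5*(⅐) = 5/7 ≈ 0.71429)
G(d) = 15 + d (G(d) = d + 15 = 15 + d)
b(a) = -8*a³ (b(a) = ((-8*a)*a)*a = (-8*a²)*a = -8*a³)
G(q(N)) + b(j) = (15 + (13 - 1*11)) - 8*(5/7)³ = (15 + (13 - 11)) - 8*125/343 = (15 + 2) - 1000/343 = 17 - 1000/343 = 4831/343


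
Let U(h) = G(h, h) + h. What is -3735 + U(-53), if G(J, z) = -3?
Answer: -3791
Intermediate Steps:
U(h) = -3 + h
-3735 + U(-53) = -3735 + (-3 - 53) = -3735 - 56 = -3791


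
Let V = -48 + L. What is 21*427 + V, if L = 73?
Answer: 8992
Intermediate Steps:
V = 25 (V = -48 + 73 = 25)
21*427 + V = 21*427 + 25 = 8967 + 25 = 8992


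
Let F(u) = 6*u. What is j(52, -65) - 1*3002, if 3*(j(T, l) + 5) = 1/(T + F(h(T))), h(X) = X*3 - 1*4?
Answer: -8696243/2892 ≈ -3007.0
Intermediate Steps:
h(X) = -4 + 3*X (h(X) = 3*X - 4 = -4 + 3*X)
j(T, l) = -5 + 1/(3*(-24 + 19*T)) (j(T, l) = -5 + 1/(3*(T + 6*(-4 + 3*T))) = -5 + 1/(3*(T + (-24 + 18*T))) = -5 + 1/(3*(-24 + 19*T)))
j(52, -65) - 1*3002 = 19*(19 - 15*52)/(3*(-24 + 19*52)) - 1*3002 = 19*(19 - 780)/(3*(-24 + 988)) - 3002 = (19/3)*(-761)/964 - 3002 = (19/3)*(1/964)*(-761) - 3002 = -14459/2892 - 3002 = -8696243/2892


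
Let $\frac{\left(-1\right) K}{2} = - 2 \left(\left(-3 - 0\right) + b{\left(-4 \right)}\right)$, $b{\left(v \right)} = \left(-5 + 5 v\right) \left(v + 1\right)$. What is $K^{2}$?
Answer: $82944$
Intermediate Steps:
$b{\left(v \right)} = \left(1 + v\right) \left(-5 + 5 v\right)$ ($b{\left(v \right)} = \left(-5 + 5 v\right) \left(1 + v\right) = \left(1 + v\right) \left(-5 + 5 v\right)$)
$K = 288$ ($K = - 2 \left(- 2 \left(\left(-3 - 0\right) - \left(5 - 5 \left(-4\right)^{2}\right)\right)\right) = - 2 \left(- 2 \left(\left(-3 + 0\right) + \left(-5 + 5 \cdot 16\right)\right)\right) = - 2 \left(- 2 \left(-3 + \left(-5 + 80\right)\right)\right) = - 2 \left(- 2 \left(-3 + 75\right)\right) = - 2 \left(\left(-2\right) 72\right) = \left(-2\right) \left(-144\right) = 288$)
$K^{2} = 288^{2} = 82944$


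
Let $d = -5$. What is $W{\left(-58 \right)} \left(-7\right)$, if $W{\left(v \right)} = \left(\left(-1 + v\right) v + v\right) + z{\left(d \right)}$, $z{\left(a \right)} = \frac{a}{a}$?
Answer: $-23555$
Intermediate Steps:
$z{\left(a \right)} = 1$
$W{\left(v \right)} = 1 + v + v \left(-1 + v\right)$ ($W{\left(v \right)} = \left(\left(-1 + v\right) v + v\right) + 1 = \left(v \left(-1 + v\right) + v\right) + 1 = \left(v + v \left(-1 + v\right)\right) + 1 = 1 + v + v \left(-1 + v\right)$)
$W{\left(-58 \right)} \left(-7\right) = \left(1 + \left(-58\right)^{2}\right) \left(-7\right) = \left(1 + 3364\right) \left(-7\right) = 3365 \left(-7\right) = -23555$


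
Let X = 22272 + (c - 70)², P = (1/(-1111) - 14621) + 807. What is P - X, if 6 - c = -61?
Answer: -40101546/1111 ≈ -36095.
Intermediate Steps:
c = 67 (c = 6 - 1*(-61) = 6 + 61 = 67)
P = -15347355/1111 (P = (-1/1111 - 14621) + 807 = -16243932/1111 + 807 = -15347355/1111 ≈ -13814.)
X = 22281 (X = 22272 + (67 - 70)² = 22272 + (-3)² = 22272 + 9 = 22281)
P - X = -15347355/1111 - 1*22281 = -15347355/1111 - 22281 = -40101546/1111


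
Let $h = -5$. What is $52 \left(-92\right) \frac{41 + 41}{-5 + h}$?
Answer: $\frac{196144}{5} \approx 39229.0$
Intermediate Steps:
$52 \left(-92\right) \frac{41 + 41}{-5 + h} = 52 \left(-92\right) \frac{41 + 41}{-5 - 5} = - 4784 \frac{82}{-10} = - 4784 \cdot 82 \left(- \frac{1}{10}\right) = \left(-4784\right) \left(- \frac{41}{5}\right) = \frac{196144}{5}$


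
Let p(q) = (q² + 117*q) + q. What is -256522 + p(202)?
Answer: -191882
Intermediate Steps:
p(q) = q² + 118*q
-256522 + p(202) = -256522 + 202*(118 + 202) = -256522 + 202*320 = -256522 + 64640 = -191882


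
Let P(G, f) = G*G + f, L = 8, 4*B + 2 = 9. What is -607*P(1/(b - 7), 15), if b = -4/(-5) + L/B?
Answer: -30325720/3249 ≈ -9333.9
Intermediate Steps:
B = 7/4 (B = -½ + (¼)*9 = -½ + 9/4 = 7/4 ≈ 1.7500)
b = 188/35 (b = -4/(-5) + 8/(7/4) = -4*(-⅕) + 8*(4/7) = ⅘ + 32/7 = 188/35 ≈ 5.3714)
P(G, f) = f + G² (P(G, f) = G² + f = f + G²)
-607*P(1/(b - 7), 15) = -607*(15 + (1/(188/35 - 7))²) = -607*(15 + (1/(-57/35))²) = -607*(15 + (-35/57)²) = -607*(15 + 1225/3249) = -607*49960/3249 = -30325720/3249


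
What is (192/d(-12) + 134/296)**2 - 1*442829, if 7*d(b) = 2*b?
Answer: -9632141575/21904 ≈ -4.3974e+5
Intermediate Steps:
d(b) = 2*b/7 (d(b) = (2*b)/7 = 2*b/7)
(192/d(-12) + 134/296)**2 - 1*442829 = (192/(((2/7)*(-12))) + 134/296)**2 - 1*442829 = (192/(-24/7) + 134*(1/296))**2 - 442829 = (192*(-7/24) + 67/148)**2 - 442829 = (-56 + 67/148)**2 - 442829 = (-8221/148)**2 - 442829 = 67584841/21904 - 442829 = -9632141575/21904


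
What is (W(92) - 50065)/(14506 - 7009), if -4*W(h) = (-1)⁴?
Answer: -200261/29988 ≈ -6.6780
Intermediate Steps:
W(h) = -¼ (W(h) = -¼*(-1)⁴ = -¼*1 = -¼)
(W(92) - 50065)/(14506 - 7009) = (-¼ - 50065)/(14506 - 7009) = -200261/4/7497 = -200261/4*1/7497 = -200261/29988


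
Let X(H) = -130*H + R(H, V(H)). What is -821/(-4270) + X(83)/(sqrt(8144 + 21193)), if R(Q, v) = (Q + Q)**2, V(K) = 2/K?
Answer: 821/4270 + 16766*sqrt(29337)/29337 ≈ 98.078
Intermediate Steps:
R(Q, v) = 4*Q**2 (R(Q, v) = (2*Q)**2 = 4*Q**2)
X(H) = -130*H + 4*H**2
-821/(-4270) + X(83)/(sqrt(8144 + 21193)) = -821/(-4270) + (2*83*(-65 + 2*83))/(sqrt(8144 + 21193)) = -821*(-1/4270) + (2*83*(-65 + 166))/(sqrt(29337)) = 821/4270 + (2*83*101)*(sqrt(29337)/29337) = 821/4270 + 16766*(sqrt(29337)/29337) = 821/4270 + 16766*sqrt(29337)/29337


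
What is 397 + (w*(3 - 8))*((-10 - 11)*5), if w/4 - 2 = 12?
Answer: 29797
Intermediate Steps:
w = 56 (w = 8 + 4*12 = 8 + 48 = 56)
397 + (w*(3 - 8))*((-10 - 11)*5) = 397 + (56*(3 - 8))*((-10 - 11)*5) = 397 + (56*(-5))*(-21*5) = 397 - 280*(-105) = 397 + 29400 = 29797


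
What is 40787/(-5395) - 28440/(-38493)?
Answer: -12107523/1774955 ≈ -6.8213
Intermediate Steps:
40787/(-5395) - 28440/(-38493) = 40787*(-1/5395) - 28440*(-1/38493) = -40787/5395 + 3160/4277 = -12107523/1774955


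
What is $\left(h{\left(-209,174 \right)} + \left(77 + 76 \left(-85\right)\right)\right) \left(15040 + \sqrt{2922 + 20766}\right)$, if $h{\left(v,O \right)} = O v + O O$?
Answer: $-187593920 - 74838 \sqrt{658} \approx -1.8951 \cdot 10^{8}$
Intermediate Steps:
$h{\left(v,O \right)} = O^{2} + O v$ ($h{\left(v,O \right)} = O v + O^{2} = O^{2} + O v$)
$\left(h{\left(-209,174 \right)} + \left(77 + 76 \left(-85\right)\right)\right) \left(15040 + \sqrt{2922 + 20766}\right) = \left(174 \left(174 - 209\right) + \left(77 + 76 \left(-85\right)\right)\right) \left(15040 + \sqrt{2922 + 20766}\right) = \left(174 \left(-35\right) + \left(77 - 6460\right)\right) \left(15040 + \sqrt{23688}\right) = \left(-6090 - 6383\right) \left(15040 + 6 \sqrt{658}\right) = - 12473 \left(15040 + 6 \sqrt{658}\right) = -187593920 - 74838 \sqrt{658}$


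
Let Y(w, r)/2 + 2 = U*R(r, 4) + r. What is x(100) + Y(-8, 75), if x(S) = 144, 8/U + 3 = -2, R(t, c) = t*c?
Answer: -670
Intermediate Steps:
R(t, c) = c*t
U = -8/5 (U = 8/(-3 - 2) = 8/(-5) = 8*(-⅕) = -8/5 ≈ -1.6000)
Y(w, r) = -4 - 54*r/5 (Y(w, r) = -4 + 2*(-32*r/5 + r) = -4 + 2*(-27*r/5) = -4 - 54*r/5)
x(100) + Y(-8, 75) = 144 + (-4 - 54/5*75) = 144 + (-4 - 810) = 144 - 814 = -670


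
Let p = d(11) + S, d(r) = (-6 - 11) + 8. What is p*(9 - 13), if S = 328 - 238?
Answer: -324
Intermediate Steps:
d(r) = -9 (d(r) = -17 + 8 = -9)
S = 90
p = 81 (p = -9 + 90 = 81)
p*(9 - 13) = 81*(9 - 13) = 81*(-4) = -324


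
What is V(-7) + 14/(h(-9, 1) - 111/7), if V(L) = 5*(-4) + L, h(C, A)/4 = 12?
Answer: -5977/225 ≈ -26.564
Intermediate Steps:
h(C, A) = 48 (h(C, A) = 4*12 = 48)
V(L) = -20 + L
V(-7) + 14/(h(-9, 1) - 111/7) = (-20 - 7) + 14/(48 - 111/7) = -27 + 14/(48 - 111*1/7) = -27 + 14/(48 - 111/7) = -27 + 14/(225/7) = -27 + (7/225)*14 = -27 + 98/225 = -5977/225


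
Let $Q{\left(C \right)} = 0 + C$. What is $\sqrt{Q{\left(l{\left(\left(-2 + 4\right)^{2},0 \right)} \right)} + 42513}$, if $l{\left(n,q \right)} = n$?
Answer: $\sqrt{42517} \approx 206.2$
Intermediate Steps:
$Q{\left(C \right)} = C$
$\sqrt{Q{\left(l{\left(\left(-2 + 4\right)^{2},0 \right)} \right)} + 42513} = \sqrt{\left(-2 + 4\right)^{2} + 42513} = \sqrt{2^{2} + 42513} = \sqrt{4 + 42513} = \sqrt{42517}$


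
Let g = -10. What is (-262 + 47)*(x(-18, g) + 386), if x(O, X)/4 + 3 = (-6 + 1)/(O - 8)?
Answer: -1047480/13 ≈ -80575.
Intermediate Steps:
x(O, X) = -12 - 20/(-8 + O) (x(O, X) = -12 + 4*((-6 + 1)/(O - 8)) = -12 + 4*(-5/(-8 + O)) = -12 - 20/(-8 + O))
(-262 + 47)*(x(-18, g) + 386) = (-262 + 47)*(4*(19 - 3*(-18))/(-8 - 18) + 386) = -215*(4*(19 + 54)/(-26) + 386) = -215*(4*(-1/26)*73 + 386) = -215*(-146/13 + 386) = -215*4872/13 = -1047480/13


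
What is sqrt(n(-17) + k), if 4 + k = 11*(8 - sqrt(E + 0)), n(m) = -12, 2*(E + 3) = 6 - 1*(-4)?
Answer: sqrt(72 - 11*sqrt(2)) ≈ 7.5129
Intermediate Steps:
E = 2 (E = -3 + (6 - 1*(-4))/2 = -3 + (6 + 4)/2 = -3 + (1/2)*10 = -3 + 5 = 2)
k = 84 - 11*sqrt(2) (k = -4 + 11*(8 - sqrt(2 + 0)) = -4 + 11*(8 - sqrt(2)) = -4 + (88 - 11*sqrt(2)) = 84 - 11*sqrt(2) ≈ 68.444)
sqrt(n(-17) + k) = sqrt(-12 + (84 - 11*sqrt(2))) = sqrt(72 - 11*sqrt(2))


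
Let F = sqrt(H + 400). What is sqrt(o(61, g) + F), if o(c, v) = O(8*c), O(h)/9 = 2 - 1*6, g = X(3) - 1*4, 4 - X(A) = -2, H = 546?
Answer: sqrt(-36 + sqrt(946)) ≈ 2.2897*I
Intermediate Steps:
X(A) = 6 (X(A) = 4 - 1*(-2) = 4 + 2 = 6)
g = 2 (g = 6 - 1*4 = 6 - 4 = 2)
O(h) = -36 (O(h) = 9*(2 - 1*6) = 9*(2 - 6) = 9*(-4) = -36)
o(c, v) = -36
F = sqrt(946) (F = sqrt(546 + 400) = sqrt(946) ≈ 30.757)
sqrt(o(61, g) + F) = sqrt(-36 + sqrt(946))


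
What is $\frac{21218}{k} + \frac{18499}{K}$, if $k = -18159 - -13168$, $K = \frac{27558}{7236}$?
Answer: $\frac{37083575860}{7641221} \approx 4853.1$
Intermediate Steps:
$K = \frac{1531}{402}$ ($K = 27558 \cdot \frac{1}{7236} = \frac{1531}{402} \approx 3.8085$)
$k = -4991$ ($k = -18159 + 13168 = -4991$)
$\frac{21218}{k} + \frac{18499}{K} = \frac{21218}{-4991} + \frac{18499}{\frac{1531}{402}} = 21218 \left(- \frac{1}{4991}\right) + 18499 \cdot \frac{402}{1531} = - \frac{21218}{4991} + \frac{7436598}{1531} = \frac{37083575860}{7641221}$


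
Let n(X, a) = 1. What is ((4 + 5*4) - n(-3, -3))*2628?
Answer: 60444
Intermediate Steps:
((4 + 5*4) - n(-3, -3))*2628 = ((4 + 5*4) - 1*1)*2628 = ((4 + 20) - 1)*2628 = (24 - 1)*2628 = 23*2628 = 60444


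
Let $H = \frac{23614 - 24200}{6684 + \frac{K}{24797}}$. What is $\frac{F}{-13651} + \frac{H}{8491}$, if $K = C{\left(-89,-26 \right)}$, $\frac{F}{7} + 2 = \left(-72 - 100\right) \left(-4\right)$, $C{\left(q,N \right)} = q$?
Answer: $- \frac{6758169718933480}{19211384209990819} \approx -0.35178$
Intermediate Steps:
$F = 4802$ ($F = -14 + 7 \left(-72 - 100\right) \left(-4\right) = -14 + 7 \left(\left(-172\right) \left(-4\right)\right) = -14 + 7 \cdot 688 = -14 + 4816 = 4802$)
$K = -89$
$H = - \frac{14531042}{165743059}$ ($H = \frac{23614 - 24200}{6684 - \frac{89}{24797}} = - \frac{586}{6684 - \frac{89}{24797}} = - \frac{586}{\frac{165743059}{24797}} = \left(-586\right) \frac{24797}{165743059} = - \frac{14531042}{165743059} \approx -0.087672$)
$\frac{F}{-13651} + \frac{H}{8491} = \frac{4802}{-13651} - \frac{14531042}{165743059 \cdot 8491} = 4802 \left(- \frac{1}{13651}\right) - \frac{14531042}{1407324313969} = - \frac{4802}{13651} - \frac{14531042}{1407324313969} = - \frac{6758169718933480}{19211384209990819}$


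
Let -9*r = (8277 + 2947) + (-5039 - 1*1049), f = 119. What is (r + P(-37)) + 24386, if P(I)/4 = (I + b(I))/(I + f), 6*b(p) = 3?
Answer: 2929067/123 ≈ 23814.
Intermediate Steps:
b(p) = 1/2 (b(p) = (1/6)*3 = 1/2)
P(I) = 4*(1/2 + I)/(119 + I) (P(I) = 4*((I + 1/2)/(I + 119)) = 4*((1/2 + I)/(119 + I)) = 4*(1/2 + I)/(119 + I))
r = -1712/3 (r = -((8277 + 2947) + (-5039 - 1*1049))/9 = -(11224 + (-5039 - 1049))/9 = -(11224 - 6088)/9 = -1/9*5136 = -1712/3 ≈ -570.67)
(r + P(-37)) + 24386 = (-1712/3 + 2*(1 + 2*(-37))/(119 - 37)) + 24386 = (-1712/3 + 2*(1 - 74)/82) + 24386 = (-1712/3 + 2*(1/82)*(-73)) + 24386 = (-1712/3 - 73/41) + 24386 = -70411/123 + 24386 = 2929067/123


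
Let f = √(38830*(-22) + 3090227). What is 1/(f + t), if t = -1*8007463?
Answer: -8007463/64119461460402 - √2235967/64119461460402 ≈ -1.2491e-7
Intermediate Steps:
t = -8007463
f = √2235967 (f = √(-854260 + 3090227) = √2235967 ≈ 1495.3)
1/(f + t) = 1/(√2235967 - 8007463) = 1/(-8007463 + √2235967)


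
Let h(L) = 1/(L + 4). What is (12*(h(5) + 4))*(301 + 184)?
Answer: 71780/3 ≈ 23927.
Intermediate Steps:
h(L) = 1/(4 + L)
(12*(h(5) + 4))*(301 + 184) = (12*(1/(4 + 5) + 4))*(301 + 184) = (12*(1/9 + 4))*485 = (12*(37/9))*485 = (148/3)*485 = 71780/3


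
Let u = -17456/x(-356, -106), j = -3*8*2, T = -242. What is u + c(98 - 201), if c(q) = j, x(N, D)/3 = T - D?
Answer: -266/51 ≈ -5.2157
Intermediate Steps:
j = -48 (j = -24*2 = -48)
x(N, D) = -726 - 3*D (x(N, D) = 3*(-242 - D) = -726 - 3*D)
c(q) = -48
u = 2182/51 (u = -17456/(-726 - 3*(-106)) = -17456/(-726 + 318) = -17456/(-408) = -17456*(-1/408) = 2182/51 ≈ 42.784)
u + c(98 - 201) = 2182/51 - 48 = -266/51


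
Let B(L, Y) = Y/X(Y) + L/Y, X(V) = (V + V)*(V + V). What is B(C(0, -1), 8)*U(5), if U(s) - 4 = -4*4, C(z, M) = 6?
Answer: -75/8 ≈ -9.3750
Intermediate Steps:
X(V) = 4*V**2 (X(V) = (2*V)*(2*V) = 4*V**2)
B(L, Y) = 1/(4*Y) + L/Y (B(L, Y) = Y/((4*Y**2)) + L/Y = Y*(1/(4*Y**2)) + L/Y = 1/(4*Y) + L/Y)
U(s) = -12 (U(s) = 4 - 4*4 = 4 - 16 = -12)
B(C(0, -1), 8)*U(5) = ((1/4 + 6)/8)*(-12) = ((1/8)*(25/4))*(-12) = (25/32)*(-12) = -75/8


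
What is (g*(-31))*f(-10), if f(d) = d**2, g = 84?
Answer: -260400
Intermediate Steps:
(g*(-31))*f(-10) = (84*(-31))*(-10)**2 = -2604*100 = -260400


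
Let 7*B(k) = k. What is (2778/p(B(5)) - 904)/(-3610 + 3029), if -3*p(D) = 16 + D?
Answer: 18234/7553 ≈ 2.4141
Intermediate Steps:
B(k) = k/7
p(D) = -16/3 - D/3 (p(D) = -(16 + D)/3 = -16/3 - D/3)
(2778/p(B(5)) - 904)/(-3610 + 3029) = (2778/(-16/3 - 5/21) - 904)/(-3610 + 3029) = (2778/(-16/3 - 1/3*5/7) - 904)/(-581) = (2778/(-16/3 - 5/21) - 904)*(-1/581) = (2778/(-39/7) - 904)*(-1/581) = (2778*(-7/39) - 904)*(-1/581) = (-6482/13 - 904)*(-1/581) = -18234/13*(-1/581) = 18234/7553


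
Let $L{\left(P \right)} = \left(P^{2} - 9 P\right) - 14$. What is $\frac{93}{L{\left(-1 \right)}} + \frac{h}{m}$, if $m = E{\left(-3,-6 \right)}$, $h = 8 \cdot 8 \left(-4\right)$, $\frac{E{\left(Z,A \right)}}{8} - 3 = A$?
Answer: $- \frac{151}{12} \approx -12.583$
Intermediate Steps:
$E{\left(Z,A \right)} = 24 + 8 A$
$L{\left(P \right)} = -14 + P^{2} - 9 P$
$h = -256$ ($h = 64 \left(-4\right) = -256$)
$m = -24$ ($m = 24 + 8 \left(-6\right) = 24 - 48 = -24$)
$\frac{93}{L{\left(-1 \right)}} + \frac{h}{m} = \frac{93}{-14 + \left(-1\right)^{2} - -9} - \frac{256}{-24} = \frac{93}{-14 + 1 + 9} - - \frac{32}{3} = \frac{93}{-4} + \frac{32}{3} = 93 \left(- \frac{1}{4}\right) + \frac{32}{3} = - \frac{93}{4} + \frac{32}{3} = - \frac{151}{12}$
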